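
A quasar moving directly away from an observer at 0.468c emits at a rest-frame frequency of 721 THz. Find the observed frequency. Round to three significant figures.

434 THz

Relativistic Doppler (source moving away): f_obs = f_src · √((1−β)/(1+β)).
With β = 0.468: factor = √(0.532/1.468) = 0.60199.
f_obs = 721 × 0.60199 = 434 THz.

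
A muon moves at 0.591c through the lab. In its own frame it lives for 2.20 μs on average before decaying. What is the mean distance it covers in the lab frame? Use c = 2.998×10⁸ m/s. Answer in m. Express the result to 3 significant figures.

483 m

γ = 1/√(1 − β²) = 1/√(1 − 0.349281) = 1/√0.650719 = 1/0.806672 = 1.2397.
Lab-frame lifetime: Δt = γτ = 1.2397 × 2.20 μs = 2.7273 μs.
Distance: d = vΔt = 0.591 × 2.998×10⁸ m/s × 2.7273×10^-6 s = 483 m.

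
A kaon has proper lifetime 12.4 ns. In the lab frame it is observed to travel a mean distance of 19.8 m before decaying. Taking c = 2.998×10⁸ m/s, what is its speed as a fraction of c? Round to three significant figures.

0.983c

Lab distance = (lab lifetime)·v = γτ·βc, so βγ = d/(cτ) = 19.80/(2.998×10⁸ × 1.240×10^-8) = 5.3261.
With βγ = 5.3261: γ² = 1 + (βγ)² = 29.3673, and β = (βγ)/γ = 5.3261/5.41916 = 0.983.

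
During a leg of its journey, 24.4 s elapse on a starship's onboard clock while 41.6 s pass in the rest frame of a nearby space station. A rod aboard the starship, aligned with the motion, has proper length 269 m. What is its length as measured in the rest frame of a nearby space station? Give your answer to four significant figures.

157.8 m

From Δt = γΔτ: γ = 41.6/24.4 = 1.70492.
The rod contracts by the same γ: 269 m / 1.70492 = 157.8 m.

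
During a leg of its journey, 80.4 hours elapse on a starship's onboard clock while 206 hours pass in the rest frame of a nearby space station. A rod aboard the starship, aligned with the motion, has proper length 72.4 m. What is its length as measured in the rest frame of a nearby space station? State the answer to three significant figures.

From Δt = γΔτ: γ = 206/80.4 = 2.56219.
The rod contracts by the same γ: 72.4 m / 2.56219 = 28.3 m.

28.3 m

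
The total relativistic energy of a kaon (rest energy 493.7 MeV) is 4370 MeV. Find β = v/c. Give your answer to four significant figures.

0.9936

γ = E/(mc²) = 4370/493.7 = 8.8515.
β = √(1 − 1/γ²) = √(1 − 0.0127634) = √0.9872366 = 0.9936.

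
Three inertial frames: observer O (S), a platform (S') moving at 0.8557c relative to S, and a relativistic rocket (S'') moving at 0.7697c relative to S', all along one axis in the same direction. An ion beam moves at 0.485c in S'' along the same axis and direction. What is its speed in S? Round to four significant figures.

Compose velocities in two stages. Stage 1 (into S'): u₁ = (0.485+0.7697)/(1+0.485×0.7697) = 0.91364.
Stage 2 (into S): u = (0.91364+0.8557)/(1+0.91364×0.8557) = 0.99301, so the speed is 0.9930c.

0.9930c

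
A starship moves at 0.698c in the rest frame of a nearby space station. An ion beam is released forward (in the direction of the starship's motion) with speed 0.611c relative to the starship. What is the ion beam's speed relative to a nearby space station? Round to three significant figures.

In units of c, u = (u' + v)/(1 + u'v) with u' = 0.611 and v = 0.698.
Numerator: 0.611 + 0.698 = 1.309. Denominator: 1 + (0.611)(0.698) = 1.426478.
u = 1.309/1.426478 = 0.91764, so the speed is 0.918c.

0.918c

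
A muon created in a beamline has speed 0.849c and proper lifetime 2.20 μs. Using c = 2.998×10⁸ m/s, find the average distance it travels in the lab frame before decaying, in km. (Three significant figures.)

With β = 0.849, γ = 1/√(1 − 0.849²) = 1/√0.279199 = 1.8925.
Lab-frame lifetime: Δt = γτ = 1.8925 × 2.20 μs = 4.1635 μs.
Distance: d = vΔt = 0.849 × 2.998×10⁸ m/s × 4.1635×10^-6 s = 1060 m = 1.06 km.

1.06 km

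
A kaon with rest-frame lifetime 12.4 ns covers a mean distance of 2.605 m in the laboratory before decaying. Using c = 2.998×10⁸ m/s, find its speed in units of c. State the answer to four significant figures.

0.5739c

Let x = d/(cτ) = 2.605 m / (2.998×10⁸ m/s × 1.240×10^-8 s) = 0.70074. Since d = βγcτ, x = βγ = β/√(1−β²).
Solving: β² = x²/(1+x²) = 0.491037/1.491037 = 0.329326, so β = 0.5739.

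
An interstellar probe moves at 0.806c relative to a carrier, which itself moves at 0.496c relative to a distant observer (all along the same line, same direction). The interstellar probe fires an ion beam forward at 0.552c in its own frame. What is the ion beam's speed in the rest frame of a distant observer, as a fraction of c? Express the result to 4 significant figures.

First combine the ion beam and interstellar probe (S''→S'): u₁ = (0.552 + 0.806)/(1 + 0.552×0.806) = 1.358/1.444912 = 0.93985.
Then combine with the carrier (S'→S): u = (0.93985 + 0.496)/(1 + 0.93985×0.496) = 1.43585/1.4661656 = 0.97932.

0.9793c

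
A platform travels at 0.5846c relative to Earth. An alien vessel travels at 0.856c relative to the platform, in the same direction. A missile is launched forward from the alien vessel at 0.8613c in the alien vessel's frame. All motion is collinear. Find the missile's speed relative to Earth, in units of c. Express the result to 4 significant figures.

0.9970c

First combine the missile and alien vessel (S''→S'): u₁ = (0.8613 + 0.856)/(1 + 0.8613×0.856) = 1.7173/1.7372728 = 0.9885.
Then combine with the platform (S'→S): u = (0.9885 + 0.5846)/(1 + 0.9885×0.5846) = 1.5731/1.5778771 = 0.99697.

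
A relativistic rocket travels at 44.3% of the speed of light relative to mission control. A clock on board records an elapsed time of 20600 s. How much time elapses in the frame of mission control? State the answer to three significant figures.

23000 s

β² = 0.196249, so γ = 1/√0.803751 = 1.1154.
The onboard clock measures proper time, so the interval in the rest frame of mission control is dilated: Δt = γ·Δτ = 1.1154 × 20600 s = 23000 s.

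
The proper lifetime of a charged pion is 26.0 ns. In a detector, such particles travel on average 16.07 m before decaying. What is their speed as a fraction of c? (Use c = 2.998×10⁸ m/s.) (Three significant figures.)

Lab distance = (lab lifetime)·v = γτ·βc, so βγ = d/(cτ) = 16.07/(2.998×10⁸ × 2.600×10^-8) = 2.0616.
With βγ = 2.0616: γ² = 1 + (βγ)² = 5.25019, and β = (βγ)/γ = 2.0616/2.29133 = 0.900.

0.900c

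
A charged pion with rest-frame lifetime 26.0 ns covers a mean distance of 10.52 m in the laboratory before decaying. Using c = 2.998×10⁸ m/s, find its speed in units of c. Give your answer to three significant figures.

0.803c

Lab distance = (lab lifetime)·v = γτ·βc, so βγ = d/(cτ) = 10.52/(2.998×10⁸ × 2.600×10^-8) = 1.3496.
With βγ = 1.3496: γ² = 1 + (βγ)² = 2.82142, and β = (βγ)/γ = 1.3496/1.67971 = 0.803.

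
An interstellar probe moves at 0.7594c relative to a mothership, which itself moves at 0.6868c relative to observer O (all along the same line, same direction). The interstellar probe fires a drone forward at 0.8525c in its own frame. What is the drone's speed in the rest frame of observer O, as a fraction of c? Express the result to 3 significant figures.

Compose velocities in two stages. Stage 1 (into S'): u₁ = (0.8525+0.7594)/(1+0.8525×0.7594) = 0.97846.
Stage 2 (into S): u = (0.97846+0.6868)/(1+0.97846×0.6868) = 0.99597, so the speed is 0.996c.

0.996c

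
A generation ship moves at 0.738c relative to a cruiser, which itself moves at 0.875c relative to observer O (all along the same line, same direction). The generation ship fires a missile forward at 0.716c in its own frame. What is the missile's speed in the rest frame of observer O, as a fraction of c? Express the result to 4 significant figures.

0.9967c

Apply u = (u'+v)/(1+u'v) twice. Missile in the cruiser frame: (0.716+0.738)/(1+0.716·0.738) = 1.454/1.528408 = 0.95132c.
That velocity, transformed to the rest frame of observer O: (0.95132+0.875)/(1+0.95132·0.875) = 1.82632/1.832405 = 0.99668c.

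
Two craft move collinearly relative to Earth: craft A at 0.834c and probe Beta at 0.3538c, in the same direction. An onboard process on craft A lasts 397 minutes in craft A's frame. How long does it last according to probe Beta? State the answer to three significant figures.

542 minutes

The velocity of craft A relative to probe Beta is (0.834 − 0.3538)c / (1 − 0.834×0.3538) = 0.6812c; relative speed 0.6812c.
γ for this relative speed: γ = 1/√(1 − 0.464033) = 1.3659.
The clock on craft A records proper time, so probe Beta measures Δt = γΔτ = 1.3659 × 397 = 542 minutes.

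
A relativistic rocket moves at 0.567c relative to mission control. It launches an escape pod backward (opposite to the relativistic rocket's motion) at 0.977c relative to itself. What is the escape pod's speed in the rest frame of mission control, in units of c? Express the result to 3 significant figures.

Relativistic velocity addition: u = (u' + v)/(1 + u'v/c²), with u' = −0.977c and v = 0.567c.
Numerator: −0.977 + 0.567 = −0.41. Denominator: 1 + (−0.977)(0.567) = 0.446041.
u = −0.41/0.446041 = −0.9192, so the speed is 0.919c.

0.919c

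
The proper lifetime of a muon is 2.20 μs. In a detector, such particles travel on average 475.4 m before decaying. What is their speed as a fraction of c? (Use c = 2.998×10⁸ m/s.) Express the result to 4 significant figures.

0.5847c

Lab distance = (lab lifetime)·v = γτ·βc, so βγ = d/(cτ) = 475.4/(2.998×10⁸ × 2.200×10^-6) = 0.72078.
With βγ = 0.72078: γ² = 1 + (βγ)² = 1.519524, and β = (βγ)/γ = 0.72078/1.23269 = 0.5847.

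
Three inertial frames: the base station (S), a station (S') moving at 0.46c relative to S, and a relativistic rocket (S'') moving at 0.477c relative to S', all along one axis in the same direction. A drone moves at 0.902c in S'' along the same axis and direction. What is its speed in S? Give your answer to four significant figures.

0.9866c

First combine the drone and relativistic rocket (S''→S'): u₁ = (0.902 + 0.477)/(1 + 0.902×0.477) = 1.379/1.430254 = 0.96416.
Then combine with the station (S'→S): u = (0.96416 + 0.46)/(1 + 0.96416×0.46) = 1.42416/1.4435136 = 0.98659.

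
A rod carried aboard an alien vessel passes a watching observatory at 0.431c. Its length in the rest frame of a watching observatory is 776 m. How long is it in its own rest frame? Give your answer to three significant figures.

860 m

With β = 0.431, γ = 1/√(1 − 0.431²) = 1/√0.814239 = 1.1082.
Proper length: L₀ = γ·L = 1.1082 × 776 = 860 m.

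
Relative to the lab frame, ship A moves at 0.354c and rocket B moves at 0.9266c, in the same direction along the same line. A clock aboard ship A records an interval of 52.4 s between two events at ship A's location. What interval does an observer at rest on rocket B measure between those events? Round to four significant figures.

The velocity of ship A relative to rocket B is (0.354 − 0.9266)c / (1 − 0.354×0.9266) = −0.8521c; relative speed 0.8521c.
At |u| = 0.8521c, γ = (1 − 0.726074)^(−1/2) = 1.9107.
Ship A's interval is proper; time dilation gives Δt_B = γΔτ = 1.9107 × 52.4 s = 100.1 s.

100.1 s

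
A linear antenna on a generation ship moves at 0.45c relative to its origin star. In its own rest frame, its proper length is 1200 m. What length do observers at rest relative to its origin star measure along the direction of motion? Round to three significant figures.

β² = 0.2025, so γ = 1/√0.7975 = 1.1198.
Along the direction of motion the measured length is L₀/γ = 1200/1.1198 = 1070 m.

1070 m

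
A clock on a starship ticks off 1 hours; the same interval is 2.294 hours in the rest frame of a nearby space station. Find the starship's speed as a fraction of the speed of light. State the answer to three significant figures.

γ = Δt/Δτ = 2.294/1 = 2.294.
β = √(1 − 1/γ²) = √(1 − 0.190026) = √0.809974 = 0.900.

0.900c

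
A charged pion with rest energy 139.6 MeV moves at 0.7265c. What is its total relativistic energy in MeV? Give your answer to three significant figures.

Lorentz factor: γ = (1 − 0.52780225)^(−1/2) = 1.4553.
Total energy: E = γmc² = 1.4553 × 139.6 MeV = 203 MeV.

203 MeV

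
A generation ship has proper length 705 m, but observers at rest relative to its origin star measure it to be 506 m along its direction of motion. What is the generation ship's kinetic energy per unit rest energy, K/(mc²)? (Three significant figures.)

0.393

Length contraction gives γ = L₀/L = 705/506 = 1.39328.
Since K = (γ−1)mc², K/(mc²) = 1.39328 − 1 = 0.393.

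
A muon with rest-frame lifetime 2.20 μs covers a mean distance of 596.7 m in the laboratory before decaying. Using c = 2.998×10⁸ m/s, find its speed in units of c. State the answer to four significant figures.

d = βγcτ ⇒ βγ = d/(cτ) = 596.7 m / (659.56 m) = 0.90469.
β = (βγ)/√(1+(βγ)²) = 0.90469/√1.818464 = 0.6709.

0.6709c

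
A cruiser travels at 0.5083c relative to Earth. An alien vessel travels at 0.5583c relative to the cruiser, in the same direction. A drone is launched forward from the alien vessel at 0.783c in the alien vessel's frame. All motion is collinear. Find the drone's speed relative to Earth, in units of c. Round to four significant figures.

0.9778c

First combine the drone and alien vessel (S''→S'): u₁ = (0.783 + 0.5583)/(1 + 0.783×0.5583) = 1.3413/1.4371489 = 0.93331.
Then combine with the cruiser (S'→S): u = (0.93331 + 0.5083)/(1 + 0.93331×0.5083) = 1.44161/1.474401473 = 0.97776.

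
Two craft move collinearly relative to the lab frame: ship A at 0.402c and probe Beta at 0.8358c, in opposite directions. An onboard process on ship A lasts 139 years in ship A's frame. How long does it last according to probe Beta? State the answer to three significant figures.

Transform ship A's velocity into probe Beta's frame: (0.402 + 0.8358)/(1 + 0.402·0.8358) = 1.2378/1.3359916, so the relative speed is 0.9265c.
At |u| = 0.9265c, γ = (1 − 0.858402)^(−1/2) = 2.6575.
The clock on ship A records proper time, so probe Beta measures Δt = γΔτ = 2.6575 × 139 = 369 years.

369 years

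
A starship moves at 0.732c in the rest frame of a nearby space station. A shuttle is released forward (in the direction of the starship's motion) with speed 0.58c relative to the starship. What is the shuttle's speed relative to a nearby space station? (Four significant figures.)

0.9210c

In units of c, u = (u' + v)/(1 + u'v) with u' = 0.58 and v = 0.732.
Numerator: 0.58 + 0.732 = 1.312. Denominator: 1 + (0.58)(0.732) = 1.42456.
u = 1.312/1.42456 = 0.92099, so the speed is 0.9210c.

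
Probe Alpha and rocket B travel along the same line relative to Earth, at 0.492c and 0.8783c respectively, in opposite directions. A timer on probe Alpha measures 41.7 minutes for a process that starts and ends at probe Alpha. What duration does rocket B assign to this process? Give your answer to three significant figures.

The velocity of probe Alpha relative to rocket B is (0.492 + 0.8783)c / (1 + 0.492×0.8783) = 0.95683c; relative speed 0.95683c.
At |u| = 0.95683c, γ = (1 − 0.915524)^(−1/2) = 3.4406.
The clock on probe Alpha records proper time, so rocket B measures Δt = γΔτ = 3.4406 × 41.7 = 143 minutes.

143 minutes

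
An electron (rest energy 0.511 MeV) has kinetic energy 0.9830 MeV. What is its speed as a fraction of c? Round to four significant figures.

0.9397c

K = (γ−1)mc², so γ = 1 + 0.9830/0.511 = 2.9237.
Then v/c = √(1 − γ⁻²) = √(1 − 0.116986) = √0.883014 = 0.9397.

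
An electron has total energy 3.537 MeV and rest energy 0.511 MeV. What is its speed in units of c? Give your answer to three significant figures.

0.990c

Total energy E = γmc² gives γ = 3.537/0.511 = 6.9217.
Hence β = √(1 − 1/γ²) = √(1 − 0.0208725) = √0.9791275 = 0.990.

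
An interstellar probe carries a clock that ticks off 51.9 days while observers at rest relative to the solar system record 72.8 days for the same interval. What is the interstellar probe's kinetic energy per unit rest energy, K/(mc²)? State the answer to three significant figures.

0.403

The time-dilation ratio gives γ = 72.8/51.9 = 1.4027.
K/(mc²) = γ − 1 = 1.4027 − 1 = 0.403.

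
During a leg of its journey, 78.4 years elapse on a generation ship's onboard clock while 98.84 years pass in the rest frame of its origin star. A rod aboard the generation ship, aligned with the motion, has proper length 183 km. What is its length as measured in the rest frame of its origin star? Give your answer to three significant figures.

145 km

From Δt = γΔτ: γ = 98.84/78.4 = 1.26071.
L = L₀/γ = 183/1.26071 = 145 km.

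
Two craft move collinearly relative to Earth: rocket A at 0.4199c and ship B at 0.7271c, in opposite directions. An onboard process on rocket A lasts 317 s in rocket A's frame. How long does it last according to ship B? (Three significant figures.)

The velocity of rocket A relative to ship B is (0.4199 + 0.7271)c / (1 + 0.4199×0.7271) = 0.87872c; relative speed 0.87872c.
γ for this relative speed: γ = 1/√(1 − 0.772149) = 2.095.
Rocket A's interval is proper; time dilation gives Δt_B = γΔτ = 2.095 × 317 s = 664 s.

664 s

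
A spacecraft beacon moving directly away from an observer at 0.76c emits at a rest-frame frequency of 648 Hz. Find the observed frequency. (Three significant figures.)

239 Hz

Relativistic Doppler (source moving away): f_obs = f_src · √((1−β)/(1+β)).
With β = 0.76: factor = √(0.24/1.76) = 0.36927.
f_obs = 648 × 0.36927 = 239 Hz.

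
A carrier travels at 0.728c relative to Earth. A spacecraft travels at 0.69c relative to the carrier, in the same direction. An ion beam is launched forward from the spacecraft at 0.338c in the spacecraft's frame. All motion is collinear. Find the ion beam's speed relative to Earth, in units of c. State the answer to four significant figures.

First combine the ion beam and spacecraft (S''→S'): u₁ = (0.338 + 0.69)/(1 + 0.338×0.69) = 1.028/1.23322 = 0.83359.
Then combine with the carrier (S'→S): u = (0.83359 + 0.728)/(1 + 0.83359×0.728) = 1.56159/1.60685352 = 0.97183.

0.9718c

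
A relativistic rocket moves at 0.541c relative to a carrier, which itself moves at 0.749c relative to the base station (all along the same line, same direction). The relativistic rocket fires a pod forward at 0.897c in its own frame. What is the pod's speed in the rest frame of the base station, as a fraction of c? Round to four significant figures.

Apply u = (u'+v)/(1+u'v) twice. Pod in the carrier frame: (0.897+0.541)/(1+0.897·0.541) = 1.438/1.485277 = 0.96817c.
That velocity, transformed to the rest frame of the base station: (0.96817+0.749)/(1+0.96817·0.749) = 1.71717/1.72515933 = 0.99537c.

0.9954c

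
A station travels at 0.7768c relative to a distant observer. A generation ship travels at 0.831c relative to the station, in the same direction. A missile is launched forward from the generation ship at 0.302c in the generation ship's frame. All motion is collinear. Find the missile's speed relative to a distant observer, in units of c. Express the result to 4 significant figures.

0.9876c

Apply u = (u'+v)/(1+u'v) twice. Missile in the station frame: (0.302+0.831)/(1+0.302·0.831) = 1.133/1.250962 = 0.9057c.
That velocity, transformed to the rest frame of a distant observer: (0.9057+0.7768)/(1+0.9057·0.7768) = 1.6825/1.70354776 = 0.98764c.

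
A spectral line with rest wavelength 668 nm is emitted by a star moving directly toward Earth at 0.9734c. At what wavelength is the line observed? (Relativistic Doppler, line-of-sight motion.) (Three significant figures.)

Relativistic Doppler for wavelength: λ_obs = λ_src · √((1−β)/(1+β)).
With β = 0.9734: factor = √(0.0266/1.9734) = 0.1161.
λ_obs = 668 × 0.1161 = 77.6 nm.

77.6 nm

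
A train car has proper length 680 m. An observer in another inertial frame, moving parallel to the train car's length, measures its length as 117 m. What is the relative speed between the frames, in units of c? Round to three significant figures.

0.985c

Length contraction gives γ = L₀/L = 680/117 = 5.812.
β = √(1 − 1/γ²) = √0.970396 = 0.985.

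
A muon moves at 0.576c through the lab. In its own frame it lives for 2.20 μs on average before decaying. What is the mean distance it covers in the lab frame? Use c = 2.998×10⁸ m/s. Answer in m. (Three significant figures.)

465 m

Lorentz factor: γ = (1 − 0.331776)^(−1/2) = 1.2233.
Lab-frame lifetime: Δt = γτ = 1.2233 × 2.20 μs = 2.6913 μs.
Distance: d = vΔt = 0.576 × 2.998×10⁸ m/s × 2.6913×10^-6 s = 465 m.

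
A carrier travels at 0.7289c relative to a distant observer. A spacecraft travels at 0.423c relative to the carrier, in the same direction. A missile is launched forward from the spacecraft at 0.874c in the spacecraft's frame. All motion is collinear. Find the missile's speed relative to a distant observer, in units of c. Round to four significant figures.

First combine the missile and spacecraft (S''→S'): u₁ = (0.874 + 0.423)/(1 + 0.874×0.423) = 1.297/1.369702 = 0.94692.
Then combine with the carrier (S'→S): u = (0.94692 + 0.7289)/(1 + 0.94692×0.7289) = 1.67582/1.690209988 = 0.99149.

0.9915c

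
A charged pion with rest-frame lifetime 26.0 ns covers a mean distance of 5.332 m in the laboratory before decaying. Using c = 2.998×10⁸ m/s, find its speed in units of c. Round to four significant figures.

0.5646c

d = βγcτ ⇒ βγ = d/(cτ) = 5.332 m / (7.7948 m) = 0.68405.
β = (βγ)/√(1+(βγ)²) = 0.68405/√1.467924 = 0.5646.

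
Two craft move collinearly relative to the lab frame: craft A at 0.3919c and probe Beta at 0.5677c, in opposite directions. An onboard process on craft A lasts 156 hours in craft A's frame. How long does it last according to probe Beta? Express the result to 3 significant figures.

Speed of craft A in probe Beta's frame: u = (v_A + v_B)/(1 + v_A v_B/c²) = (0.3919 + 0.5677)/(1 + 0.3919×0.5677) = 0.9596/1.22248163 = 0.78496; |u| = 0.78496c.
At |u| = 0.78496c, γ = (1 − 0.616162)^(−1/2) = 1.6141.
The clock on craft A records proper time, so probe Beta measures Δt = γΔτ = 1.6141 × 156 = 252 hours.

252 hours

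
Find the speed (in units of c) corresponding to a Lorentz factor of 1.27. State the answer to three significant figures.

β = √(1 − 1/γ²) = √(1 − 1/1.6129) = √0.379999 = 0.616.

0.616c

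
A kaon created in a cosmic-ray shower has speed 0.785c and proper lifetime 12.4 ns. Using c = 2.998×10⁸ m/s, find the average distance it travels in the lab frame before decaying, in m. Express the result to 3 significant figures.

γ = 1/√(1 − β²) = 1/√(1 − 0.616225) = 1/√0.383775 = 1/0.619496 = 1.6142.
Lab-frame lifetime: Δt = γτ = 1.6142 × 12.4 ns = 20.016 ns.
Distance: d = vΔt = 0.785 × 2.998×10⁸ m/s × 2.0016×10^-8 s = 4.71 m.

4.71 m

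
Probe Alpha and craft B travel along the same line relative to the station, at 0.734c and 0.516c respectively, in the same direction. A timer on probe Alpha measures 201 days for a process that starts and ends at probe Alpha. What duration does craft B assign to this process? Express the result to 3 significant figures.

The velocity of probe Alpha relative to craft B is (0.734 − 0.516)c / (1 − 0.734×0.516) = 0.3509c; relative speed 0.3509c.
At |u| = 0.3509c, γ = (1 − 0.123131)^(−1/2) = 1.0679.
The clock on probe Alpha records proper time, so craft B measures Δt = γΔτ = 1.0679 × 201 = 215 days.

215 days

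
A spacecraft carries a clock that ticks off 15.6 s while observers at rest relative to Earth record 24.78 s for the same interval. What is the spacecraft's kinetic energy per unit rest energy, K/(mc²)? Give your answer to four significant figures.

0.5885

The time-dilation ratio gives γ = 24.78/15.6 = 1.58846.
K/(mc²) = γ − 1 = 1.58846 − 1 = 0.5885.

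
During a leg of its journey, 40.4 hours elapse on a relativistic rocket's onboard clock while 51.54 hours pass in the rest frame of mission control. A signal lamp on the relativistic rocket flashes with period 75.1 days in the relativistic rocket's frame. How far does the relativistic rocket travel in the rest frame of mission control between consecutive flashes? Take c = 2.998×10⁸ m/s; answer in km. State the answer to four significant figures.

γ = Δt/Δτ = 51.54/40.4 = 1.27574.
β = √(1 − 1/γ²) = 0.62094. Lab-frame period = γτ = 1.27574×75.1 days = 95.808 days. Distance = βc × γτ = 0.62094 × 2.998×10⁸ m/s × 8277811.2 s = 1.5410×10^15 m = 1.541×10^12 km.

1.541×10^12 km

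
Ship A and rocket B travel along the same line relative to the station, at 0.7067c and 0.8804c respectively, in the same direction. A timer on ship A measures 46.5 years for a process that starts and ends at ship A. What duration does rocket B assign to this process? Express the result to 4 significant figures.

Speed of ship A in rocket B's frame: u = (v_A − v_B)/(1 − v_A v_B/c²) = (0.7067 − 0.8804)/(1 − 0.7067×0.8804) = −0.1737/0.37782132 = −0.45974; |u| = 0.45974c.
γ for this relative speed: γ = 1/√(1 − 0.211361) = 1.1261.
The clock on ship A records proper time, so rocket B measures Δt = γΔτ = 1.1261 × 46.5 = 52.36 years.

52.36 years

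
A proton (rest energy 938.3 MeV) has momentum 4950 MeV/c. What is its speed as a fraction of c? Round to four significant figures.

0.9825c

pc/(mc²) = 4950/938.3 = 5.2755 = βγ = β/√(1−β²).
So β² = x²/(1 + x²) with x = 5.2755: x² = 27.8309, β² = 27.8309/28.8309 = 0.965315, β = 0.9825.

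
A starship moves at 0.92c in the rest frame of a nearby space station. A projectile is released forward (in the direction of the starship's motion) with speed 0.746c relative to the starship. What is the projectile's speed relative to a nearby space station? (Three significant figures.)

In units of c, u = (u' + v)/(1 + u'v) with u' = 0.746 and v = 0.92.
Numerator: 0.746 + 0.92 = 1.666. Denominator: 1 + (0.746)(0.92) = 1.68632.
u = 1.666/1.68632 = 0.98795, so the speed is 0.988c.

0.988c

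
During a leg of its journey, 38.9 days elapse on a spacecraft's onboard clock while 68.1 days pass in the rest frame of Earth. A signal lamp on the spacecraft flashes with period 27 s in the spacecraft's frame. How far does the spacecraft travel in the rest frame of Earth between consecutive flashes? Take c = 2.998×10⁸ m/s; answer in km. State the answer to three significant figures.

From Δt = γΔτ: γ = 68.1/38.9 = 1.75064.
β = √(1 − 1/γ²) = 0.8208. Lab-frame period = γτ = 1.75064×27 s = 47.267 s. Distance = βc × γτ = 0.8208 × 2.998×10⁸ m/s × 47.267 s = 1.1631×10^10 m = 1.16×10^7 km.

1.16×10^7 km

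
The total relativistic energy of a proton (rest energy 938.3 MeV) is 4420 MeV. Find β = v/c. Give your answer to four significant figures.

γ = E/(mc²) = 4420/938.3 = 4.7106.
β = √(1 − 1/γ²) = √(1 − 0.0450658) = √0.9549342 = 0.9772.

0.9772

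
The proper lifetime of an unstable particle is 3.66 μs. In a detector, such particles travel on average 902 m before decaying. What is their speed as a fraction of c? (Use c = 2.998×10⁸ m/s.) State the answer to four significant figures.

0.6350c

Let x = d/(cτ) = 902.0 m / (2.998×10⁸ m/s × 3.660×10^-6 s) = 0.82204. Since d = βγcτ, x = βγ = β/√(1−β²).
Solving: β² = x²/(1+x²) = 0.67575/1.67575 = 0.403252, so β = 0.6350.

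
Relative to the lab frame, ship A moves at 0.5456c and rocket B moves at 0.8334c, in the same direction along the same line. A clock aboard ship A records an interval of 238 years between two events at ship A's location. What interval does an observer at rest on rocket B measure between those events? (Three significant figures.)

The velocity of ship A relative to rocket B is (0.5456 − 0.8334)c / (1 − 0.5456×0.8334) = −0.52779c; relative speed 0.52779c.
γ for this relative speed: γ = 1/√(1 − 0.278562) = 1.1773.
The clock on ship A records proper time, so rocket B measures Δt = γΔτ = 1.1773 × 238 = 280 years.

280 years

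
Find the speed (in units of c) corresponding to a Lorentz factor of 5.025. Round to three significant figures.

0.980c

β = √(1 − 1/γ²) = √(1 − 1/25.250625) = √0.960397 = 0.980.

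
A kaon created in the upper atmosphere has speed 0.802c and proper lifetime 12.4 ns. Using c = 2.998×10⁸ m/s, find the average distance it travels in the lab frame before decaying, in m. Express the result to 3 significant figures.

With β = 0.802, γ = 1/√(1 − 0.802²) = 1/√0.356796 = 1.6741.
Lab-frame lifetime: Δt = γτ = 1.6741 × 12.4 ns = 20.759 ns.
Distance: d = vΔt = 0.802 × 2.998×10⁸ m/s × 2.0759×10^-8 s = 4.99 m.

4.99 m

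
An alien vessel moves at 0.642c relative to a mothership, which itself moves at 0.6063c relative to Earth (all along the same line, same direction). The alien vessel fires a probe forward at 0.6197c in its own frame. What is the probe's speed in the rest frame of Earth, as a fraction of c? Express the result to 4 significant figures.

Apply u = (u'+v)/(1+u'v) twice. Probe in the mothership frame: (0.6197+0.642)/(1+0.6197·0.642) = 1.2617/1.3978474 = 0.9026c.
That velocity, transformed to the rest frame of Earth: (0.9026+0.6063)/(1+0.9026·0.6063) = 1.5089/1.54724638 = 0.97522c.

0.9752c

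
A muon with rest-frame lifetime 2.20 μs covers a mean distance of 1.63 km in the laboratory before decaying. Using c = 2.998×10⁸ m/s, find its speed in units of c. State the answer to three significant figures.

0.927c

Let x = d/(cτ) = 1630 m / (2.998×10⁸ m/s × 2.200×10^-6 s) = 2.4713. Since d = βγcτ, x = βγ = β/√(1−β²).
Solving: β² = x²/(1+x²) = 6.10732/7.10732 = 0.8593, so β = 0.927.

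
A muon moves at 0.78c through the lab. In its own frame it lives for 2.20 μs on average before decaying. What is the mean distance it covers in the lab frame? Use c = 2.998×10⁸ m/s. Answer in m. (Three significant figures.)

γ = 1/√(1 − β²) = 1/√(1 − 0.6084) = 1/√0.3916 = 1/0.62578 = 1.598.
Lab-frame lifetime: Δt = γτ = 1.598 × 2.20 μs = 3.5156 μs.
Distance: d = vΔt = 0.78 × 2.998×10⁸ m/s × 3.5156×10^-6 s = 822 m.

822 m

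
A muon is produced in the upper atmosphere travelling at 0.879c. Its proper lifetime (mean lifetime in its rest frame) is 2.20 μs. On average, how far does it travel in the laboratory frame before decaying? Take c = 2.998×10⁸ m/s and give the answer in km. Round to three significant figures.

γ = 1/√(1 − β²) = 1/√(1 − 0.772641) = 1/√0.227359 = 1/0.476822 = 2.0972.
Lab-frame lifetime: Δt = γτ = 2.0972 × 2.20 μs = 4.6138 μs.
Distance: d = vΔt = 0.879 × 2.998×10⁸ m/s × 4.6138×10^-6 s = 1220 m = 1.22 km.

1.22 km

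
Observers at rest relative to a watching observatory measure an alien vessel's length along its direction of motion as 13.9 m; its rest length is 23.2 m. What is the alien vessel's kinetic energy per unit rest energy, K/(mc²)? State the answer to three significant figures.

0.669

From L = L₀/γ: γ = 23.2/13.9 = 1.66906.
Since K = (γ−1)mc², K/(mc²) = 1.66906 − 1 = 0.669.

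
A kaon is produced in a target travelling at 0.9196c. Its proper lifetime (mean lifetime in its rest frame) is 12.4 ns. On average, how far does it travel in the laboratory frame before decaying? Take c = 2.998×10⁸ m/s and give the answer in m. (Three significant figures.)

With β = 0.9196, γ = 1/√(1 − 0.9196²) = 1/√0.15433584 = 2.5455.
Lab-frame lifetime: Δt = γτ = 2.5455 × 12.4 ns = 31.564 ns.
Distance: d = vΔt = 0.9196 × 2.998×10⁸ m/s × 3.1564×10^-8 s = 8.70 m.

8.70 m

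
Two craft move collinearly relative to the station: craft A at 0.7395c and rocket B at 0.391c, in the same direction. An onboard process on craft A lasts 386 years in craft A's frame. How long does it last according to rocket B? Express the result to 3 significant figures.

The velocity of craft A relative to rocket B is (0.7395 − 0.391)c / (1 − 0.7395×0.391) = 0.49025c; relative speed 0.49025c.
At |u| = 0.49025c, γ = (1 − 0.240345)^(−1/2) = 1.1473.
The clock on craft A records proper time, so rocket B measures Δt = γΔτ = 1.1473 × 386 = 443 years.

443 years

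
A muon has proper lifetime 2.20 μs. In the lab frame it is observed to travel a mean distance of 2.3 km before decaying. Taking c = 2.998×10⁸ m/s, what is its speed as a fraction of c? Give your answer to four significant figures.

Let x = d/(cτ) = 2300 m / (2.998×10⁸ m/s × 2.200×10^-6 s) = 3.4872. Since d = βγcτ, x = βγ = β/√(1−β²).
Solving: β² = x²/(1+x²) = 12.1606/13.1606 = 0.924016, so β = 0.9613.

0.9613c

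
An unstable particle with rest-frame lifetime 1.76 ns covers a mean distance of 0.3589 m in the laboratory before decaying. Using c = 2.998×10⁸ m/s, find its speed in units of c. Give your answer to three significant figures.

0.562c

Lab distance = (lab lifetime)·v = γτ·βc, so βγ = d/(cτ) = 0.3589/(2.998×10⁸ × 1.760×10^-9) = 0.68019.
With βγ = 0.68019: γ² = 1 + (βγ)² = 1.462658, and β = (βγ)/γ = 0.68019/1.2094 = 0.562.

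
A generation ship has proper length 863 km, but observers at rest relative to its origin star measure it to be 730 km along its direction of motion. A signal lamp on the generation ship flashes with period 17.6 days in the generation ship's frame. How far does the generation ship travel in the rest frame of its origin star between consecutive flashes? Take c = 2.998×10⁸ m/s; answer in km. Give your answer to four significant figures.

2.875×10^11 km

Length contraction gives γ = L₀/L = 863/730 = 1.18219.
β = √(1 − 1/γ²) = 0.53336. Lab-frame period = γτ = 1.18219×17.6 days = 20.807 days. Distance = βc × γτ = 0.53336 × 2.998×10⁸ m/s × 1797724.8 s = 2.8746×10^14 m = 2.875×10^11 km.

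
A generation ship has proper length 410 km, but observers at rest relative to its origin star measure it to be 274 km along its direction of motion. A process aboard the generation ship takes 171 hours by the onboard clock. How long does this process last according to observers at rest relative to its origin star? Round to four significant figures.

255.9 hours

Length contraction gives γ = L₀/L = 410/274 = 1.49635.
Δt = γΔτ = 1.49635 × 171 = 255.9 hours.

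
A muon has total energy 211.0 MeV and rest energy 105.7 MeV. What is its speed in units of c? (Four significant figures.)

0.8655c

γ = E/(mc²) = 211.0/105.7 = 1.9962.
β = √(1 − 1/γ²) = √(1 − 0.250953) = √0.749047 = 0.8655.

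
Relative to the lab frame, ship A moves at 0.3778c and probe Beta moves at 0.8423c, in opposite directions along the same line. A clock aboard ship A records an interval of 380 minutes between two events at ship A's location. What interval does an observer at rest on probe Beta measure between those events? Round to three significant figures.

The velocity of ship A relative to probe Beta is (0.3778 + 0.8423)c / (1 + 0.3778×0.8423) = 0.92557c; relative speed 0.92557c.
γ for this relative speed: γ = 1/√(1 − 0.85668) = 2.6415.
The clock on ship A records proper time, so probe Beta measures Δt = γΔτ = 2.6415 × 380 = 1000 minutes.

1000 minutes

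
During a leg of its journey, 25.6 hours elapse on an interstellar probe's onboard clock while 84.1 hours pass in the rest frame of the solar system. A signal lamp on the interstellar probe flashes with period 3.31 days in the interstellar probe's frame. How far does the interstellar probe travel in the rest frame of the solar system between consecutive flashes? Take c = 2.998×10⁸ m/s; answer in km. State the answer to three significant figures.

γ = Δt/Δτ = 84.1/25.6 = 3.28516.
β = √(1 − 1/γ²) = 0.95254. Lab-frame period = γτ = 3.28516×3.31 days = 10.874 days. Distance = βc × γτ = 0.95254 × 2.998×10⁸ m/s × 939513.6 s = 2.6830×10^14 m = 2.68×10^11 km.

2.68×10^11 km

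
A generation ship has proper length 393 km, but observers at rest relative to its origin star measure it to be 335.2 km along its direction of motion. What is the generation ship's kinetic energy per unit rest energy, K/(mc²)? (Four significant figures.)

0.1724

Length contraction gives γ = L₀/L = 393/335.2 = 1.17243.
K/(mc²) = γ − 1 = 1.17243 − 1 = 0.1724.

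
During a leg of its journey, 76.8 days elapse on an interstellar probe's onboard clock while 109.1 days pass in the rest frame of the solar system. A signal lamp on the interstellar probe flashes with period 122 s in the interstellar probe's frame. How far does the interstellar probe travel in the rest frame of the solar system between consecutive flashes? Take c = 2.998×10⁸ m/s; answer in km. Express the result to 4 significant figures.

3.690×10^7 km

From Δt = γΔτ: γ = 109.1/76.8 = 1.42057.
β = √(1 − 1/γ²) = 0.71026. Lab-frame period = γτ = 1.42057×122 s = 173.31 s. Distance = βc × γτ = 0.71026 × 2.998×10⁸ m/s × 173.31 s = 3.6904×10^10 m = 3.690×10^7 km.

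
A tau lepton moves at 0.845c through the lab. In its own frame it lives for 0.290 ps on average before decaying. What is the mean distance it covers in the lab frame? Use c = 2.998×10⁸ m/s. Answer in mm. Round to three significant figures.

0.137 mm

β² = 0.714025, so γ = 1/√0.285975 = 1.87.
Lab-frame lifetime: Δt = γτ = 1.87 × 0.290 ps = 0.5423 ps.
Distance: d = vΔt = 0.845 × 2.998×10⁸ m/s × 5.4230×10^-13 s = 1.37×10^-4 m = 0.137 mm.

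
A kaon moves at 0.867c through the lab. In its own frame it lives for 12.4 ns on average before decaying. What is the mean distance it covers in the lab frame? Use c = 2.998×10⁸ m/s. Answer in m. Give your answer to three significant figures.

6.47 m

β² = 0.751689, so γ = 1/√0.248311 = 2.0068.
Lab-frame lifetime: Δt = γτ = 2.0068 × 12.4 ns = 24.884 ns.
Distance: d = vΔt = 0.867 × 2.998×10⁸ m/s × 2.4884×10^-8 s = 6.47 m.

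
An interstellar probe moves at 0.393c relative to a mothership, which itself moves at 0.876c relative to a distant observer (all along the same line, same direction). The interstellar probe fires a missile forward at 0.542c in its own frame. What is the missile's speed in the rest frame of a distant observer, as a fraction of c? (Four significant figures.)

0.9830c

Compose velocities in two stages. Stage 1 (into S'): u₁ = (0.542+0.393)/(1+0.542×0.393) = 0.77081.
Stage 2 (into S): u = (0.77081+0.876)/(1+0.77081×0.876) = 0.98304, so the speed is 0.9830c.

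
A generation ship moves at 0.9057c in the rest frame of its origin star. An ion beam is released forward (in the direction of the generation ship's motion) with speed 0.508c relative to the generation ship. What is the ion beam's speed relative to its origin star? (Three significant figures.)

0.968c

In units of c, u = (u' + v)/(1 + u'v) with u' = 0.508 and v = 0.9057.
Numerator: 0.508 + 0.9057 = 1.4137. Denominator: 1 + (0.508)(0.9057) = 1.4600956.
u = 1.4137/1.4600956 = 0.96822, so the speed is 0.968c.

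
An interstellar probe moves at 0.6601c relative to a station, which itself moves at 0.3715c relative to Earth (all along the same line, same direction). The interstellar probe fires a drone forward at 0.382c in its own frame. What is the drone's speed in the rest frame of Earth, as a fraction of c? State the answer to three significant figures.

Compose velocities in two stages. Stage 1 (into S'): u₁ = (0.382+0.6601)/(1+0.382×0.6601) = 0.83224.
Stage 2 (into S): u = (0.83224+0.3715)/(1+0.83224×0.3715) = 0.91946, so the speed is 0.919c.

0.919c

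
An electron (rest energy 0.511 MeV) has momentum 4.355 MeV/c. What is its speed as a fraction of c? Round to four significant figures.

0.9932c

βγ = pc/(mc²) = 4.355/0.511 = 8.5225.
Since γ² = 1 + (βγ)² = 73.633, γ = √73.633 = 8.58097, and β = (βγ)/γ = 8.5225/8.58097 = 0.9932.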